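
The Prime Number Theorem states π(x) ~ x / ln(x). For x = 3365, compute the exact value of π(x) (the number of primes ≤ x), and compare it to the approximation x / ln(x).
π(3365) = 474;  x/ln(x) ≈ 414.35;  relative error ≈ 12.58%.

Directly count primes up to 3365: π(3365) = 474. The PNT approximation gives 3365/ln(3365) ≈ 3365/8.12118 ≈ 414.35. Relative error (π(x) − x/ln(x)) / π(x) ≈ 12.58%; the approximation is known to undercount slightly (Li(x) is a better estimate).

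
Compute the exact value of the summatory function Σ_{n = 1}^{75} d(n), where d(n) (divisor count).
Σ_{n ≤ 75} d(n) = 338

Compute d(n) for each 1 ≤ n ≤ 75: d(1) = 1, d(2) = 2, d(3) = 2, d(4) = 3, d(5) = 2, d(6) = 4, d(7) = 2, d(8) = 4, d(9) = 3, d(10) = 4, d(11) = 2, d(12) = 6, d(13) = 2, d(14) = 4, d(15) = 4, d(16) = 5, d(17) = 2, d(18) = 6, d(19) = 2, d(20) = 6, d(21) = 4, d(22) = 4, d(23) = 2, d(24) = 8, d(25) = 3, d(26) = 4, d(27) = 4, d(28) = 6, d(29) = 2, d(30) = 8, d(31) = 2, d(32) = 6, d(33) = 4, d(34) = 4, d(35) = 4, d(36) = 9, d(37) = 2, d(38) = 4, d(39) = 4, d(40) = 8, d(41) = 2, d(42) = 8, d(43) = 2, d(44) = 6, d(45) = 6, d(46) = 4, d(47) = 2, d(48) = 10, d(49) = 3, d(50) = 6, d(51) = 4, d(52) = 6, d(53) = 2, d(54) = 8, d(55) = 4, d(56) = 8, d(57) = 4, d(58) = 4, d(59) = 2, d(60) = 12, d(61) = 2, d(62) = 4, d(63) = 6, d(64) = 7, d(65) = 4, d(66) = 8, d(67) = 2, d(68) = 6, d(69) = 4, d(70) = 8, d(71) = 2, d(72) = 12, d(73) = 2, d(74) = 4, d(75) = 6. Summing all 75 values: 338. (Dirichlet's divisor formula: Σ_{n ≤ x} d(n) = x ln(x) + (2γ − 1) x + O(√x). For x = 75, the asymptotic estimate is ≈ 335.39.)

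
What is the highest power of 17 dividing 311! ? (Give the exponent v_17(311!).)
v_17(311!) = 19

Legendre's formula: v_p(n!) = Σ_{k ≥ 1} ⌊n / p^k⌋. For p = 17, n = 311, the terms are:
  ⌊311/17^1⌋ = ⌊311/17⌋ = 18
  ⌊311/17^2⌋ = ⌊311/289⌋ = 1
(the next term ⌊311/17^3⌋ = 0, terminating the sum). Summing: v_17(311!) = 18 + 1 = 19.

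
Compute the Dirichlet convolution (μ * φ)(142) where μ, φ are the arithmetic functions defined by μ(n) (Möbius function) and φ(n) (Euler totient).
(μ * φ)(142) = 0

Divisors of 142: [1, 2, 71, 142]. For each d | 142:
  d = 1: μ(1) · φ(142/1) = 1 · 70 = 70
  d = 2: μ(2) · φ(142/2) = -1 · 70 = -70
  d = 71: μ(71) · φ(142/71) = -1 · 1 = -1
  d = 142: μ(142) · φ(142/142) = 1 · 1 = 1
Summing: (μ * φ)(142) = 70 + -70 + -1 + 1 = 0.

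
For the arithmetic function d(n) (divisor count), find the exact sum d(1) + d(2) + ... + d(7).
Σ_{n ≤ 7} d(n) = 16

Compute d(n) for each 1 ≤ n ≤ 7: d(1) = 1, d(2) = 2, d(3) = 2, d(4) = 3, d(5) = 2, d(6) = 4, d(7) = 2. Summing all 7 values: 16. (Dirichlet's divisor formula: Σ_{n ≤ x} d(n) = x ln(x) + (2γ − 1) x + O(√x). For x = 7, the asymptotic estimate is ≈ 14.70.)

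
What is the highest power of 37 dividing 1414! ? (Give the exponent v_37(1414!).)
v_37(1414!) = 39

Legendre's formula: v_p(n!) = Σ_{k ≥ 1} ⌊n / p^k⌋. For p = 37, n = 1414, the terms are:
  ⌊1414/37^1⌋ = ⌊1414/37⌋ = 38
  ⌊1414/37^2⌋ = ⌊1414/1369⌋ = 1
(the next term ⌊1414/37^3⌋ = 0, terminating the sum). Summing: v_37(1414!) = 38 + 1 = 39.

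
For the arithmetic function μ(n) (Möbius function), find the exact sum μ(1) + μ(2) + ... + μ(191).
Σ_{n ≤ 191} μ(n) = -5

Compute μ(n) for each 1 ≤ n ≤ 191: μ(1) = 1, μ(2) = -1, μ(3) = -1, μ(4) = 0, μ(5) = -1, μ(6) = 1, μ(7) = -1, μ(8) = 0, μ(9) = 0, μ(10) = 1, μ(11) = -1, μ(12) = 0, μ(13) = -1, μ(14) = 1, μ(15) = 1, μ(16) = 0, μ(17) = -1, μ(18) = 0, μ(19) = -1, μ(20) = 0, μ(21) = 1, μ(22) = 1, μ(23) = -1, μ(24) = 0, μ(25) = 0, μ(26) = 1, μ(27) = 0, μ(28) = 0, μ(29) = -1, μ(30) = -1, μ(31) = -1, μ(32) = 0, μ(33) = 1, μ(34) = 1, μ(35) = 1, μ(36) = 0, μ(37) = -1, μ(38) = 1, μ(39) = 1, μ(40) = 0, μ(41) = -1, μ(42) = -1, μ(43) = -1, μ(44) = 0, μ(45) = 0, μ(46) = 1, μ(47) = -1, μ(48) = 0, μ(49) = 0, μ(50) = 0, μ(51) = 1, μ(52) = 0, μ(53) = -1, μ(54) = 0, μ(55) = 1, μ(56) = 0, μ(57) = 1, μ(58) = 1, μ(59) = -1, μ(60) = 0, μ(61) = -1, μ(62) = 1, μ(63) = 0, μ(64) = 0, μ(65) = 1, μ(66) = -1, μ(67) = -1, μ(68) = 0, μ(69) = 1, μ(70) = -1, μ(71) = -1, μ(72) = 0, μ(73) = -1, μ(74) = 1, μ(75) = 0, μ(76) = 0, μ(77) = 1, μ(78) = -1, μ(79) = -1, μ(80) = 0, μ(81) = 0, μ(82) = 1, μ(83) = -1, μ(84) = 0, μ(85) = 1, μ(86) = 1, μ(87) = 1, μ(88) = 0, μ(89) = -1, μ(90) = 0, μ(91) = 1, μ(92) = 0, μ(93) = 1, μ(94) = 1, μ(95) = 1, μ(96) = 0, μ(97) = -1, μ(98) = 0, μ(99) = 0, μ(100) = 0, μ(101) = -1, μ(102) = -1, μ(103) = -1, μ(104) = 0, μ(105) = -1, μ(106) = 1, μ(107) = -1, μ(108) = 0, μ(109) = -1, μ(110) = -1, μ(111) = 1, μ(112) = 0, μ(113) = -1, μ(114) = -1, μ(115) = 1, μ(116) = 0, μ(117) = 0, μ(118) = 1, μ(119) = 1, μ(120) = 0, μ(121) = 0, μ(122) = 1, μ(123) = 1, μ(124) = 0, μ(125) = 0, μ(126) = 0, μ(127) = -1, μ(128) = 0, μ(129) = 1, μ(130) = -1, μ(131) = -1, μ(132) = 0, μ(133) = 1, μ(134) = 1, μ(135) = 0, μ(136) = 0, μ(137) = -1, μ(138) = -1, μ(139) = -1, μ(140) = 0, μ(141) = 1, μ(142) = 1, μ(143) = 1, μ(144) = 0, μ(145) = 1, μ(146) = 1, μ(147) = 0, μ(148) = 0, μ(149) = -1, μ(150) = 0, μ(151) = -1, μ(152) = 0, μ(153) = 0, μ(154) = -1, μ(155) = 1, μ(156) = 0, μ(157) = -1, μ(158) = 1, μ(159) = 1, μ(160) = 0, μ(161) = 1, μ(162) = 0, μ(163) = -1, μ(164) = 0, μ(165) = -1, μ(166) = 1, μ(167) = -1, μ(168) = 0, μ(169) = 0, μ(170) = -1, μ(171) = 0, μ(172) = 0, μ(173) = -1, μ(174) = -1, μ(175) = 0, μ(176) = 0, μ(177) = 1, μ(178) = 1, μ(179) = -1, μ(180) = 0, μ(181) = -1, μ(182) = -1, μ(183) = 1, μ(184) = 0, μ(185) = 1, μ(186) = -1, μ(187) = 1, μ(188) = 0, μ(189) = 0, μ(190) = -1, μ(191) = -1. Summing all 191 values: -5. (Mertens function M(x) = Σ_{n ≤ x} μ(n); on average M(x) should be small (PNT ⟺ M(x) = o(x)).)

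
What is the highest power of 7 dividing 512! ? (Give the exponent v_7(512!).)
v_7(512!) = 84

Legendre's formula: v_p(n!) = Σ_{k ≥ 1} ⌊n / p^k⌋. For p = 7, n = 512, the terms are:
  ⌊512/7^1⌋ = ⌊512/7⌋ = 73
  ⌊512/7^2⌋ = ⌊512/49⌋ = 10
  ⌊512/7^3⌋ = ⌊512/343⌋ = 1
(the next term ⌊512/7^4⌋ = 0, terminating the sum). Summing: v_7(512!) = 73 + 10 + 1 = 84.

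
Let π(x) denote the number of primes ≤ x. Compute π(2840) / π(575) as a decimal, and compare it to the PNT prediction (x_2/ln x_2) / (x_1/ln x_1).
π(2840)/π(575) = 412/105 ≈ 3.9238;  PNT prediction ≈ 3.9470.

π(575) = 105 and π(2840) = 412, so π(2840)/π(575) ≈ 3.9238. The PNT-predicted ratio is (2840/ln(2840)) / (575/ln(575)) ≈ 3.9470. The two agree to within a few percent, as expected.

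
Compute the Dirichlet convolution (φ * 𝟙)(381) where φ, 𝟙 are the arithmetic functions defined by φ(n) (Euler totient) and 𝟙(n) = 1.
(φ * 𝟙)(381) = 381

Divisors of 381: [1, 3, 127, 381]. For each d | 381:
  d = 1: φ(1) · 𝟙(381/1) = 1 · 1 = 1
  d = 3: φ(3) · 𝟙(381/3) = 2 · 1 = 2
  d = 127: φ(127) · 𝟙(381/127) = 126 · 1 = 126
  d = 381: φ(381) · 𝟙(381/381) = 252 · 1 = 252
Summing: (φ * 𝟙)(381) = 1 + 2 + 126 + 252 = 381.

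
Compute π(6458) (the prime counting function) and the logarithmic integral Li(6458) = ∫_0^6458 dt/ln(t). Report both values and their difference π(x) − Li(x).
π(6458) = 838;  Li(6458) ≈ 852.84;  π(x) − Li(x) ≈ -14.84.

Direct count of primes ≤ 6458 gives π(6458) = 838. Numerical evaluation of the logarithmic integral gives Li(6458) ≈ 852.84. The difference π(x) − Li(x) ≈ -14.84 is typically negative for small/moderate x (Li(x) overestimates), though Littlewood's theorem shows this sign changes infinitely often.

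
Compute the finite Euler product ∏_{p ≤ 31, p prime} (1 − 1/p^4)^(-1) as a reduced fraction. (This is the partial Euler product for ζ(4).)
∏ = 44480956869217573792253389310087/41097743855049154662236160000000

The primes p ≤ 31 are [2, 3, 5, 7, 11, 13, 17, 19, 23, 29, 31]. For each prime, (1 − 1/p^4)^(-1) = p^4 / (p^4 − 1). The product is (1 − 1/2^4)^(-1), (1 − 1/3^4)^(-1), (1 − 1/5^4)^(-1), (1 − 1/7^4)^(-1), (1 − 1/11^4)^(-1), (1 − 1/13^4)^(-1), (1 − 1/17^4)^(-1), (1 − 1/19^4)^(-1), (1 − 1/23^4)^(-1), (1 − 1/29^4)^(-1), (1 − 1/31^4)^(-1) = ∏ p^4 / (p^4 − 1) = 44480956869217573792253389310087/41097743855049154662236160000000.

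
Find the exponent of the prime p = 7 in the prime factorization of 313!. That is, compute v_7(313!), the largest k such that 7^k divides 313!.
v_7(313!) = 50

Legendre's formula: v_p(n!) = Σ_{k ≥ 1} ⌊n / p^k⌋. For p = 7, n = 313, the terms are:
  ⌊313/7^1⌋ = ⌊313/7⌋ = 44
  ⌊313/7^2⌋ = ⌊313/49⌋ = 6
(the next term ⌊313/7^3⌋ = 0, terminating the sum). Summing: v_7(313!) = 44 + 6 = 50.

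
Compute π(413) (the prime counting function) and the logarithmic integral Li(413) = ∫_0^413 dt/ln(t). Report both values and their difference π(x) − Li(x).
π(413) = 80;  Li(413) ≈ 87.58;  π(x) − Li(x) ≈ -7.58.

Direct count of primes ≤ 413 gives π(413) = 80. Numerical evaluation of the logarithmic integral gives Li(413) ≈ 87.58. The difference π(x) − Li(x) ≈ -7.58 is typically negative for small/moderate x (Li(x) overestimates), though Littlewood's theorem shows this sign changes infinitely often.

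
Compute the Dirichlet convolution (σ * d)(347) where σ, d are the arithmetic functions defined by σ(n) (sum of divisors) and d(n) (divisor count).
(σ * d)(347) = 350

Divisors of 347: [1, 347]. For each d | 347:
  d = 1: σ(1) · d(347/1) = 1 · 2 = 2
  d = 347: σ(347) · d(347/347) = 348 · 1 = 348
Summing: (σ * d)(347) = 2 + 348 = 350.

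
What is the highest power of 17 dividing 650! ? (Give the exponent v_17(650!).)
v_17(650!) = 40

Legendre's formula: v_p(n!) = Σ_{k ≥ 1} ⌊n / p^k⌋. For p = 17, n = 650, the terms are:
  ⌊650/17^1⌋ = ⌊650/17⌋ = 38
  ⌊650/17^2⌋ = ⌊650/289⌋ = 2
(the next term ⌊650/17^3⌋ = 0, terminating the sum). Summing: v_17(650!) = 38 + 2 = 40.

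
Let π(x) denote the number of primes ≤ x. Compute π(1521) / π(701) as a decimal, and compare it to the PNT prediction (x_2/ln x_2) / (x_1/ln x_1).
π(1521)/π(701) = 240/126 ≈ 1.9048;  PNT prediction ≈ 1.9404.

π(701) = 126 and π(1521) = 240, so π(1521)/π(701) ≈ 1.9048. The PNT-predicted ratio is (1521/ln(1521)) / (701/ln(701)) ≈ 1.9404. The two agree to within a few percent, as expected.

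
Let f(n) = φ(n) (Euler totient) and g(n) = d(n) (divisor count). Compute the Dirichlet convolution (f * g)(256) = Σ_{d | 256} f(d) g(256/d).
(φ * d)(256) = 511

Divisors of 256: [1, 2, 4, 8, 16, 32, 64, 128, 256]. For each d | 256:
  d = 1: φ(1) · d(256/1) = 1 · 9 = 9
  d = 2: φ(2) · d(256/2) = 1 · 8 = 8
  d = 4: φ(4) · d(256/4) = 2 · 7 = 14
  d = 8: φ(8) · d(256/8) = 4 · 6 = 24
  d = 16: φ(16) · d(256/16) = 8 · 5 = 40
  d = 32: φ(32) · d(256/32) = 16 · 4 = 64
  d = 64: φ(64) · d(256/64) = 32 · 3 = 96
  d = 128: φ(128) · d(256/128) = 64 · 2 = 128
  d = 256: φ(256) · d(256/256) = 128 · 1 = 128
Summing: (φ * d)(256) = 9 + 8 + 14 + 24 + 40 + 64 + 96 + 128 + 128 = 511.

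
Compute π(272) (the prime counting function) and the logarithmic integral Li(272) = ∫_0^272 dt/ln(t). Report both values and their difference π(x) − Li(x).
π(272) = 58;  Li(272) ≈ 63.38;  π(x) − Li(x) ≈ -5.38.

Direct count of primes ≤ 272 gives π(272) = 58. Numerical evaluation of the logarithmic integral gives Li(272) ≈ 63.38. The difference π(x) − Li(x) ≈ -5.38 is typically negative for small/moderate x (Li(x) overestimates), though Littlewood's theorem shows this sign changes infinitely often.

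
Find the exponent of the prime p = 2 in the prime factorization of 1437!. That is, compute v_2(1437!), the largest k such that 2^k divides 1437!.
v_2(1437!) = 1430

Legendre's formula: v_p(n!) = Σ_{k ≥ 1} ⌊n / p^k⌋. For p = 2, n = 1437, the terms are:
  ⌊1437/2^1⌋ = ⌊1437/2⌋ = 718
  ⌊1437/2^2⌋ = ⌊1437/4⌋ = 359
  ⌊1437/2^3⌋ = ⌊1437/8⌋ = 179
  ⌊1437/2^4⌋ = ⌊1437/16⌋ = 89
  ⌊1437/2^5⌋ = ⌊1437/32⌋ = 44
  ⌊1437/2^6⌋ = ⌊1437/64⌋ = 22
  ⌊1437/2^7⌋ = ⌊1437/128⌋ = 11
  ⌊1437/2^8⌋ = ⌊1437/256⌋ = 5
  ⌊1437/2^9⌋ = ⌊1437/512⌋ = 2
  ⌊1437/2^10⌋ = ⌊1437/1024⌋ = 1
(the next term ⌊1437/2^11⌋ = 0, terminating the sum). Summing: v_2(1437!) = 718 + 359 + 179 + 89 + 44 + 22 + 11 + 5 + 2 + 1 = 1430.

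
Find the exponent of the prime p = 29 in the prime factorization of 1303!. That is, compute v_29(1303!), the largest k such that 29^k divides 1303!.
v_29(1303!) = 45

Legendre's formula: v_p(n!) = Σ_{k ≥ 1} ⌊n / p^k⌋. For p = 29, n = 1303, the terms are:
  ⌊1303/29^1⌋ = ⌊1303/29⌋ = 44
  ⌊1303/29^2⌋ = ⌊1303/841⌋ = 1
(the next term ⌊1303/29^3⌋ = 0, terminating the sum). Summing: v_29(1303!) = 44 + 1 = 45.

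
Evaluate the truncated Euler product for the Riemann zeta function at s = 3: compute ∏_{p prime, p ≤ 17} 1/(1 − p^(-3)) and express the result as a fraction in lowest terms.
∏ = 193396928725/160952722176

The primes p ≤ 17 are [2, 3, 5, 7, 11, 13, 17]. For each prime, (1 − 1/p^3)^(-1) = p^3 / (p^3 − 1). The product is (1 − 1/2^3)^(-1), (1 − 1/3^3)^(-1), (1 − 1/5^3)^(-1), (1 − 1/7^3)^(-1), (1 − 1/11^3)^(-1), (1 − 1/13^3)^(-1), (1 − 1/17^3)^(-1) = ∏ p^3 / (p^3 − 1) = 193396928725/160952722176.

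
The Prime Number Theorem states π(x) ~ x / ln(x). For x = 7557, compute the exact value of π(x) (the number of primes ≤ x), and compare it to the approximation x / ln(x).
π(7557) = 958;  x/ln(x) ≈ 846.23;  relative error ≈ 11.67%.

Directly count primes up to 7557: π(7557) = 958. The PNT approximation gives 7557/ln(7557) ≈ 7557/8.93023 ≈ 846.23. Relative error (π(x) − x/ln(x)) / π(x) ≈ 11.67%; the approximation is known to undercount slightly (Li(x) is a better estimate).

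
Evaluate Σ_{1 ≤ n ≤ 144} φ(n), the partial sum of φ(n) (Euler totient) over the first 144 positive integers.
Σ_{n ≤ 144} φ(n) = 6330

Compute φ(n) for each 1 ≤ n ≤ 144: φ(1) = 1, φ(2) = 1, φ(3) = 2, φ(4) = 2, φ(5) = 4, φ(6) = 2, φ(7) = 6, φ(8) = 4, φ(9) = 6, φ(10) = 4, φ(11) = 10, φ(12) = 4, φ(13) = 12, φ(14) = 6, φ(15) = 8, φ(16) = 8, φ(17) = 16, φ(18) = 6, φ(19) = 18, φ(20) = 8, φ(21) = 12, φ(22) = 10, φ(23) = 22, φ(24) = 8, φ(25) = 20, φ(26) = 12, φ(27) = 18, φ(28) = 12, φ(29) = 28, φ(30) = 8, φ(31) = 30, φ(32) = 16, φ(33) = 20, φ(34) = 16, φ(35) = 24, φ(36) = 12, φ(37) = 36, φ(38) = 18, φ(39) = 24, φ(40) = 16, φ(41) = 40, φ(42) = 12, φ(43) = 42, φ(44) = 20, φ(45) = 24, φ(46) = 22, φ(47) = 46, φ(48) = 16, φ(49) = 42, φ(50) = 20, φ(51) = 32, φ(52) = 24, φ(53) = 52, φ(54) = 18, φ(55) = 40, φ(56) = 24, φ(57) = 36, φ(58) = 28, φ(59) = 58, φ(60) = 16, φ(61) = 60, φ(62) = 30, φ(63) = 36, φ(64) = 32, φ(65) = 48, φ(66) = 20, φ(67) = 66, φ(68) = 32, φ(69) = 44, φ(70) = 24, φ(71) = 70, φ(72) = 24, φ(73) = 72, φ(74) = 36, φ(75) = 40, φ(76) = 36, φ(77) = 60, φ(78) = 24, φ(79) = 78, φ(80) = 32, φ(81) = 54, φ(82) = 40, φ(83) = 82, φ(84) = 24, φ(85) = 64, φ(86) = 42, φ(87) = 56, φ(88) = 40, φ(89) = 88, φ(90) = 24, φ(91) = 72, φ(92) = 44, φ(93) = 60, φ(94) = 46, φ(95) = 72, φ(96) = 32, φ(97) = 96, φ(98) = 42, φ(99) = 60, φ(100) = 40, φ(101) = 100, φ(102) = 32, φ(103) = 102, φ(104) = 48, φ(105) = 48, φ(106) = 52, φ(107) = 106, φ(108) = 36, φ(109) = 108, φ(110) = 40, φ(111) = 72, φ(112) = 48, φ(113) = 112, φ(114) = 36, φ(115) = 88, φ(116) = 56, φ(117) = 72, φ(118) = 58, φ(119) = 96, φ(120) = 32, φ(121) = 110, φ(122) = 60, φ(123) = 80, φ(124) = 60, φ(125) = 100, φ(126) = 36, φ(127) = 126, φ(128) = 64, φ(129) = 84, φ(130) = 48, φ(131) = 130, φ(132) = 40, φ(133) = 108, φ(134) = 66, φ(135) = 72, φ(136) = 64, φ(137) = 136, φ(138) = 44, φ(139) = 138, φ(140) = 48, φ(141) = 92, φ(142) = 70, φ(143) = 120, φ(144) = 48. Summing all 144 values: 6330. (Average order: Σ_{n ≤ x} φ(n) ~ (3/π²) x². For x = 144, (3/π²)·144² ≈ 6302.99.)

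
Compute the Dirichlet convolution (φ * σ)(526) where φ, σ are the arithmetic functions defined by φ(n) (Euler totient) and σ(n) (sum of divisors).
(φ * σ)(526) = 2104

Divisors of 526: [1, 2, 263, 526]. For each d | 526:
  d = 1: φ(1) · σ(526/1) = 1 · 792 = 792
  d = 2: φ(2) · σ(526/2) = 1 · 264 = 264
  d = 263: φ(263) · σ(526/263) = 262 · 3 = 786
  d = 526: φ(526) · σ(526/526) = 262 · 1 = 262
Summing: (φ * σ)(526) = 792 + 264 + 786 + 262 = 2104.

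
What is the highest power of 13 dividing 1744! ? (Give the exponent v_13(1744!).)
v_13(1744!) = 144

Legendre's formula: v_p(n!) = Σ_{k ≥ 1} ⌊n / p^k⌋. For p = 13, n = 1744, the terms are:
  ⌊1744/13^1⌋ = ⌊1744/13⌋ = 134
  ⌊1744/13^2⌋ = ⌊1744/169⌋ = 10
(the next term ⌊1744/13^3⌋ = 0, terminating the sum). Summing: v_13(1744!) = 134 + 10 = 144.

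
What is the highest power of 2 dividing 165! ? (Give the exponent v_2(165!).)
v_2(165!) = 161

Legendre's formula: v_p(n!) = Σ_{k ≥ 1} ⌊n / p^k⌋. For p = 2, n = 165, the terms are:
  ⌊165/2^1⌋ = ⌊165/2⌋ = 82
  ⌊165/2^2⌋ = ⌊165/4⌋ = 41
  ⌊165/2^3⌋ = ⌊165/8⌋ = 20
  ⌊165/2^4⌋ = ⌊165/16⌋ = 10
  ⌊165/2^5⌋ = ⌊165/32⌋ = 5
  ⌊165/2^6⌋ = ⌊165/64⌋ = 2
  ⌊165/2^7⌋ = ⌊165/128⌋ = 1
(the next term ⌊165/2^8⌋ = 0, terminating the sum). Summing: v_2(165!) = 82 + 41 + 20 + 10 + 5 + 2 + 1 = 161.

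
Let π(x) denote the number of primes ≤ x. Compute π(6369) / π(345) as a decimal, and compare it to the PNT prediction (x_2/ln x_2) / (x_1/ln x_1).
π(6369)/π(345) = 830/68 ≈ 12.2059;  PNT prediction ≈ 12.3158.

π(345) = 68 and π(6369) = 830, so π(6369)/π(345) ≈ 12.2059. The PNT-predicted ratio is (6369/ln(6369)) / (345/ln(345)) ≈ 12.3158. The two agree to within a few percent, as expected.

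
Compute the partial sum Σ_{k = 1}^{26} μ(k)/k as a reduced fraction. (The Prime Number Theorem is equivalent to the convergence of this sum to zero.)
Σ μ(k)/k = 4165258/111546435

Values of μ(k) for 1 ≤ k ≤ 26: μ(1) = 1, μ(2) = -1, μ(3) = -1, μ(5) = -1, μ(6) = 1, μ(7) = -1, μ(10) = 1, μ(11) = -1, μ(13) = -1, μ(14) = 1, μ(15) = 1, μ(17) = -1, μ(19) = -1, μ(21) = 1, μ(22) = 1, μ(23) = -1, μ(26) = 1, with μ = 0 on non-squarefree integers. Summing μ(k)/k for k where μ(k) ≠ 0 gives 4165258/111546435 ≈ 0.0373. (PNT ⟺ this sum → 0 as n → ∞.)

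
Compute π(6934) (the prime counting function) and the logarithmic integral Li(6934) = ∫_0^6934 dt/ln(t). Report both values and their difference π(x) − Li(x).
π(6934) = 890;  Li(6934) ≈ 906.87;  π(x) − Li(x) ≈ -16.87.

Direct count of primes ≤ 6934 gives π(6934) = 890. Numerical evaluation of the logarithmic integral gives Li(6934) ≈ 906.87. The difference π(x) − Li(x) ≈ -16.87 is typically negative for small/moderate x (Li(x) overestimates), though Littlewood's theorem shows this sign changes infinitely often.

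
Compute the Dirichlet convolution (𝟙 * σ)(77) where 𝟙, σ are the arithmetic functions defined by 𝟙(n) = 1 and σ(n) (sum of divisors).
(𝟙 * σ)(77) = 117

Divisors of 77: [1, 7, 11, 77]. For each d | 77:
  d = 1: 𝟙(1) · σ(77/1) = 1 · 96 = 96
  d = 7: 𝟙(7) · σ(77/7) = 1 · 12 = 12
  d = 11: 𝟙(11) · σ(77/11) = 1 · 8 = 8
  d = 77: 𝟙(77) · σ(77/77) = 1 · 1 = 1
Summing: (𝟙 * σ)(77) = 96 + 12 + 8 + 1 = 117.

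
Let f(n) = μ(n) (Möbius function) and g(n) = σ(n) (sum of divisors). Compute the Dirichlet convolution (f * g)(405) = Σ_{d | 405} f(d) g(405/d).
(μ * σ)(405) = 405

Divisors of 405: [1, 3, 5, 9, 15, 27, 45, 81, 135, 405]. For each d | 405:
  d = 1: μ(1) · σ(405/1) = 1 · 726 = 726
  d = 3: μ(3) · σ(405/3) = -1 · 240 = -240
  d = 5: μ(5) · σ(405/5) = -1 · 121 = -121
  d = 9: μ(9) · σ(405/9) = 0 · 78 = 0
  d = 15: μ(15) · σ(405/15) = 1 · 40 = 40
  d = 27: μ(27) · σ(405/27) = 0 · 24 = 0
  d = 45: μ(45) · σ(405/45) = 0 · 13 = 0
  d = 81: μ(81) · σ(405/81) = 0 · 6 = 0
  d = 135: μ(135) · σ(405/135) = 0 · 4 = 0
  d = 405: μ(405) · σ(405/405) = 0 · 1 = 0
Summing: (μ * σ)(405) = 726 + -240 + -121 + 0 + 40 + 0 + 0 + 0 + 0 + 0 = 405.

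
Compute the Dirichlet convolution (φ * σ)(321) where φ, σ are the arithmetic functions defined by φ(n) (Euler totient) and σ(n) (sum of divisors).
(φ * σ)(321) = 1284

Divisors of 321: [1, 3, 107, 321]. For each d | 321:
  d = 1: φ(1) · σ(321/1) = 1 · 432 = 432
  d = 3: φ(3) · σ(321/3) = 2 · 108 = 216
  d = 107: φ(107) · σ(321/107) = 106 · 4 = 424
  d = 321: φ(321) · σ(321/321) = 212 · 1 = 212
Summing: (φ * σ)(321) = 432 + 216 + 424 + 212 = 1284.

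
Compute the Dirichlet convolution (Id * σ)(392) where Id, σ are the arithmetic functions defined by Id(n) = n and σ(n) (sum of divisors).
(Id * σ)(392) = 7938

Divisors of 392: [1, 2, 4, 7, 8, 14, 28, 49, 56, 98, 196, 392]. For each d | 392:
  d = 1: Id(1) · σ(392/1) = 1 · 855 = 855
  d = 2: Id(2) · σ(392/2) = 2 · 399 = 798
  d = 4: Id(4) · σ(392/4) = 4 · 171 = 684
  d = 7: Id(7) · σ(392/7) = 7 · 120 = 840
  d = 8: Id(8) · σ(392/8) = 8 · 57 = 456
  d = 14: Id(14) · σ(392/14) = 14 · 56 = 784
  d = 28: Id(28) · σ(392/28) = 28 · 24 = 672
  d = 49: Id(49) · σ(392/49) = 49 · 15 = 735
  d = 56: Id(56) · σ(392/56) = 56 · 8 = 448
  d = 98: Id(98) · σ(392/98) = 98 · 7 = 686
  d = 196: Id(196) · σ(392/196) = 196 · 3 = 588
  d = 392: Id(392) · σ(392/392) = 392 · 1 = 392
Summing: (Id * σ)(392) = 855 + 798 + 684 + 840 + 456 + 784 + 672 + 735 + 448 + 686 + 588 + 392 = 7938.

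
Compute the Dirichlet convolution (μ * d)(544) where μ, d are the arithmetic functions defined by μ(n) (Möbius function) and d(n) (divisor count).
(μ * d)(544) = 1

Divisors of 544: [1, 2, 4, 8, 16, 17, 32, 34, 68, 136, 272, 544]. For each d | 544:
  d = 1: μ(1) · d(544/1) = 1 · 12 = 12
  d = 2: μ(2) · d(544/2) = -1 · 10 = -10
  d = 4: μ(4) · d(544/4) = 0 · 8 = 0
  d = 8: μ(8) · d(544/8) = 0 · 6 = 0
  d = 16: μ(16) · d(544/16) = 0 · 4 = 0
  d = 17: μ(17) · d(544/17) = -1 · 6 = -6
  d = 32: μ(32) · d(544/32) = 0 · 2 = 0
  d = 34: μ(34) · d(544/34) = 1 · 5 = 5
  d = 68: μ(68) · d(544/68) = 0 · 4 = 0
  d = 136: μ(136) · d(544/136) = 0 · 3 = 0
  d = 272: μ(272) · d(544/272) = 0 · 2 = 0
  d = 544: μ(544) · d(544/544) = 0 · 1 = 0
Summing: (μ * d)(544) = 12 + -10 + 0 + 0 + 0 + -6 + 0 + 5 + 0 + 0 + 0 + 0 = 1.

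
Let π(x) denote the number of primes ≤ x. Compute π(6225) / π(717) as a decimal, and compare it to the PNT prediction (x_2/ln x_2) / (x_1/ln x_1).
π(6225)/π(717) = 810/127 ≈ 6.3780;  PNT prediction ≈ 6.5342.

π(717) = 127 and π(6225) = 810, so π(6225)/π(717) ≈ 6.3780. The PNT-predicted ratio is (6225/ln(6225)) / (717/ln(717)) ≈ 6.5342. The two agree to within a few percent, as expected.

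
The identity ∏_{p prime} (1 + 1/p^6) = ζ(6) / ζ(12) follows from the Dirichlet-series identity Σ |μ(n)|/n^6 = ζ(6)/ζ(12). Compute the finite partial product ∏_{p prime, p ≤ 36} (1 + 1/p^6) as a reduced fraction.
∏ = 27817995139941732182652708678753385001734002671757520/27350499395438163022926501194256392285250955967934357

The primes p ≤ 36 are [2, 3, 5, 7, 11, 13, 17, 19, 23, 29, 31]. For each, (1 + 1/p^6) = (p^6 + 1)/p^6. Multiplying these fractions over p ∈ [2, 3, 5, 7, 11, 13, 17, 19, 23, 29, 31] gives 27817995139941732182652708678753385001734002671757520/27350499395438163022926501194256392285250955967934357. (In the limit P → ∞ this tends to ζ(6)/ζ(12).)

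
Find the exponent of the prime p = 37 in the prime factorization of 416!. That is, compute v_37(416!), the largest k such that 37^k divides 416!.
v_37(416!) = 11

Legendre's formula: v_p(n!) = Σ_{k ≥ 1} ⌊n / p^k⌋. For p = 37, n = 416, the terms are:
  ⌊416/37^1⌋ = ⌊416/37⌋ = 11
(the next term ⌊416/37^2⌋ = 0, terminating the sum). Summing: v_37(416!) = 11 = 11.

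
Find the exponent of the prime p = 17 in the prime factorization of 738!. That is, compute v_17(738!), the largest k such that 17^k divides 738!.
v_17(738!) = 45

Legendre's formula: v_p(n!) = Σ_{k ≥ 1} ⌊n / p^k⌋. For p = 17, n = 738, the terms are:
  ⌊738/17^1⌋ = ⌊738/17⌋ = 43
  ⌊738/17^2⌋ = ⌊738/289⌋ = 2
(the next term ⌊738/17^3⌋ = 0, terminating the sum). Summing: v_17(738!) = 43 + 2 = 45.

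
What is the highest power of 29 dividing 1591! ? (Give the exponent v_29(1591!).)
v_29(1591!) = 55

Legendre's formula: v_p(n!) = Σ_{k ≥ 1} ⌊n / p^k⌋. For p = 29, n = 1591, the terms are:
  ⌊1591/29^1⌋ = ⌊1591/29⌋ = 54
  ⌊1591/29^2⌋ = ⌊1591/841⌋ = 1
(the next term ⌊1591/29^3⌋ = 0, terminating the sum). Summing: v_29(1591!) = 54 + 1 = 55.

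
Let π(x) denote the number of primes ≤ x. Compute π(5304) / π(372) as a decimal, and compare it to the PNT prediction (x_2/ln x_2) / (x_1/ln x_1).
π(5304)/π(372) = 703/73 ≈ 9.6301;  PNT prediction ≈ 9.8402.

π(372) = 73 and π(5304) = 703, so π(5304)/π(372) ≈ 9.6301. The PNT-predicted ratio is (5304/ln(5304)) / (372/ln(372)) ≈ 9.8402. The two agree to within a few percent, as expected.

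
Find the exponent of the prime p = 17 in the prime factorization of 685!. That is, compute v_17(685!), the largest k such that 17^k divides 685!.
v_17(685!) = 42

Legendre's formula: v_p(n!) = Σ_{k ≥ 1} ⌊n / p^k⌋. For p = 17, n = 685, the terms are:
  ⌊685/17^1⌋ = ⌊685/17⌋ = 40
  ⌊685/17^2⌋ = ⌊685/289⌋ = 2
(the next term ⌊685/17^3⌋ = 0, terminating the sum). Summing: v_17(685!) = 40 + 2 = 42.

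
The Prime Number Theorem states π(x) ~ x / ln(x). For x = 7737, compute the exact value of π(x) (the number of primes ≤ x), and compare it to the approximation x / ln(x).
π(7737) = 981;  x/ln(x) ≈ 864.11;  relative error ≈ 11.92%.

Directly count primes up to 7737: π(7737) = 981. The PNT approximation gives 7737/ln(7737) ≈ 7737/8.95377 ≈ 864.11. Relative error (π(x) − x/ln(x)) / π(x) ≈ 11.92%; the approximation is known to undercount slightly (Li(x) is a better estimate).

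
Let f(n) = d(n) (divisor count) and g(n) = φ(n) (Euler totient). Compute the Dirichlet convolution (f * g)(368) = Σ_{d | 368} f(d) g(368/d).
(d * φ)(368) = 744

Divisors of 368: [1, 2, 4, 8, 16, 23, 46, 92, 184, 368]. For each d | 368:
  d = 1: d(1) · φ(368/1) = 1 · 176 = 176
  d = 2: d(2) · φ(368/2) = 2 · 88 = 176
  d = 4: d(4) · φ(368/4) = 3 · 44 = 132
  d = 8: d(8) · φ(368/8) = 4 · 22 = 88
  d = 16: d(16) · φ(368/16) = 5 · 22 = 110
  d = 23: d(23) · φ(368/23) = 2 · 8 = 16
  d = 46: d(46) · φ(368/46) = 4 · 4 = 16
  d = 92: d(92) · φ(368/92) = 6 · 2 = 12
  d = 184: d(184) · φ(368/184) = 8 · 1 = 8
  d = 368: d(368) · φ(368/368) = 10 · 1 = 10
Summing: (d * φ)(368) = 176 + 176 + 132 + 88 + 110 + 16 + 16 + 12 + 8 + 10 = 744.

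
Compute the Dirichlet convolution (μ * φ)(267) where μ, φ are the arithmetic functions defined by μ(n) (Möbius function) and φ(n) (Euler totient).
(μ * φ)(267) = 87

Divisors of 267: [1, 3, 89, 267]. For each d | 267:
  d = 1: μ(1) · φ(267/1) = 1 · 176 = 176
  d = 3: μ(3) · φ(267/3) = -1 · 88 = -88
  d = 89: μ(89) · φ(267/89) = -1 · 2 = -2
  d = 267: μ(267) · φ(267/267) = 1 · 1 = 1
Summing: (μ * φ)(267) = 176 + -88 + -2 + 1 = 87.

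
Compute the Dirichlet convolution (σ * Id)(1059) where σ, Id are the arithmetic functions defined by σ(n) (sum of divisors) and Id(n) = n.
(σ * Id)(1059) = 4949

Divisors of 1059: [1, 3, 353, 1059]. For each d | 1059:
  d = 1: σ(1) · Id(1059/1) = 1 · 1059 = 1059
  d = 3: σ(3) · Id(1059/3) = 4 · 353 = 1412
  d = 353: σ(353) · Id(1059/353) = 354 · 3 = 1062
  d = 1059: σ(1059) · Id(1059/1059) = 1416 · 1 = 1416
Summing: (σ * Id)(1059) = 1059 + 1412 + 1062 + 1416 = 4949.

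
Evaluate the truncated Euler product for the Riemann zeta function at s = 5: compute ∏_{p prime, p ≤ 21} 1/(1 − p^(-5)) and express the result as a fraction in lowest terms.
∏ = 995488417328655275157507375/960036697434231116505428608

The primes p ≤ 21 are [2, 3, 5, 7, 11, 13, 17, 19]. For each prime, (1 − 1/p^5)^(-1) = p^5 / (p^5 − 1). The product is (1 − 1/2^5)^(-1), (1 − 1/3^5)^(-1), (1 − 1/5^5)^(-1), (1 − 1/7^5)^(-1), (1 − 1/11^5)^(-1), (1 − 1/13^5)^(-1), (1 − 1/17^5)^(-1), (1 − 1/19^5)^(-1) = ∏ p^5 / (p^5 − 1) = 995488417328655275157507375/960036697434231116505428608.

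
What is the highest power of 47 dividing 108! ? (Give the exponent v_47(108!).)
v_47(108!) = 2

Legendre's formula: v_p(n!) = Σ_{k ≥ 1} ⌊n / p^k⌋. For p = 47, n = 108, the terms are:
  ⌊108/47^1⌋ = ⌊108/47⌋ = 2
(the next term ⌊108/47^2⌋ = 0, terminating the sum). Summing: v_47(108!) = 2 = 2.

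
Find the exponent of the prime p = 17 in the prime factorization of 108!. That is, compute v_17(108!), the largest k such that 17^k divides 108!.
v_17(108!) = 6

Legendre's formula: v_p(n!) = Σ_{k ≥ 1} ⌊n / p^k⌋. For p = 17, n = 108, the terms are:
  ⌊108/17^1⌋ = ⌊108/17⌋ = 6
(the next term ⌊108/17^2⌋ = 0, terminating the sum). Summing: v_17(108!) = 6 = 6.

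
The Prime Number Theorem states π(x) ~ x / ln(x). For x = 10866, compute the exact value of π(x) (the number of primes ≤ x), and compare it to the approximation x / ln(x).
π(10866) = 1321;  x/ln(x) ≈ 1169.22;  relative error ≈ 11.49%.

Directly count primes up to 10866: π(10866) = 1321. The PNT approximation gives 10866/ln(10866) ≈ 10866/9.29339 ≈ 1169.22. Relative error (π(x) − x/ln(x)) / π(x) ≈ 11.49%; the approximation is known to undercount slightly (Li(x) is a better estimate).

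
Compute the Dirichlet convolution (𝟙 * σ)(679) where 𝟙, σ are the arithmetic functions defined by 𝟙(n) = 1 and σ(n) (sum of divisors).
(𝟙 * σ)(679) = 891

Divisors of 679: [1, 7, 97, 679]. For each d | 679:
  d = 1: 𝟙(1) · σ(679/1) = 1 · 784 = 784
  d = 7: 𝟙(7) · σ(679/7) = 1 · 98 = 98
  d = 97: 𝟙(97) · σ(679/97) = 1 · 8 = 8
  d = 679: 𝟙(679) · σ(679/679) = 1 · 1 = 1
Summing: (𝟙 * σ)(679) = 784 + 98 + 8 + 1 = 891.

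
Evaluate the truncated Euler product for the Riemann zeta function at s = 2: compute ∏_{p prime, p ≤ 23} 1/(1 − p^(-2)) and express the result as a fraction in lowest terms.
∏ = 718188003533/440301256704

The primes p ≤ 23 are [2, 3, 5, 7, 11, 13, 17, 19, 23]. For each prime, (1 − 1/p^2)^(-1) = p^2 / (p^2 − 1). The product is (1 − 1/2^2)^(-1), (1 − 1/3^2)^(-1), (1 − 1/5^2)^(-1), (1 − 1/7^2)^(-1), (1 − 1/11^2)^(-1), (1 − 1/13^2)^(-1), (1 − 1/17^2)^(-1), (1 − 1/19^2)^(-1), (1 − 1/23^2)^(-1) = ∏ p^2 / (p^2 − 1) = 718188003533/440301256704.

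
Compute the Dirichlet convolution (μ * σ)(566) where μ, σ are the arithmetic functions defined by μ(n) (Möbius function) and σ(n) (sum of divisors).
(μ * σ)(566) = 566

Divisors of 566: [1, 2, 283, 566]. For each d | 566:
  d = 1: μ(1) · σ(566/1) = 1 · 852 = 852
  d = 2: μ(2) · σ(566/2) = -1 · 284 = -284
  d = 283: μ(283) · σ(566/283) = -1 · 3 = -3
  d = 566: μ(566) · σ(566/566) = 1 · 1 = 1
Summing: (μ * σ)(566) = 852 + -284 + -3 + 1 = 566.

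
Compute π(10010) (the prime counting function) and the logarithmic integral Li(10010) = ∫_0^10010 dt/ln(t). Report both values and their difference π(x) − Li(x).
π(10010) = 1231;  Li(10010) ≈ 1247.22;  π(x) − Li(x) ≈ -16.22.

Direct count of primes ≤ 10010 gives π(10010) = 1231. Numerical evaluation of the logarithmic integral gives Li(10010) ≈ 1247.22. The difference π(x) − Li(x) ≈ -16.22 is typically negative for small/moderate x (Li(x) overestimates), though Littlewood's theorem shows this sign changes infinitely often.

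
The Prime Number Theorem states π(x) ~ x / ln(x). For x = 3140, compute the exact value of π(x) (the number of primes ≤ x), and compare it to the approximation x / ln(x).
π(3140) = 446;  x/ln(x) ≈ 389.97;  relative error ≈ 12.56%.

Directly count primes up to 3140: π(3140) = 446. The PNT approximation gives 3140/ln(3140) ≈ 3140/8.05198 ≈ 389.97. Relative error (π(x) − x/ln(x)) / π(x) ≈ 12.56%; the approximation is known to undercount slightly (Li(x) is a better estimate).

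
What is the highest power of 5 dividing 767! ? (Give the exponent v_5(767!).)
v_5(767!) = 190

Legendre's formula: v_p(n!) = Σ_{k ≥ 1} ⌊n / p^k⌋. For p = 5, n = 767, the terms are:
  ⌊767/5^1⌋ = ⌊767/5⌋ = 153
  ⌊767/5^2⌋ = ⌊767/25⌋ = 30
  ⌊767/5^3⌋ = ⌊767/125⌋ = 6
  ⌊767/5^4⌋ = ⌊767/625⌋ = 1
(the next term ⌊767/5^5⌋ = 0, terminating the sum). Summing: v_5(767!) = 153 + 30 + 6 + 1 = 190.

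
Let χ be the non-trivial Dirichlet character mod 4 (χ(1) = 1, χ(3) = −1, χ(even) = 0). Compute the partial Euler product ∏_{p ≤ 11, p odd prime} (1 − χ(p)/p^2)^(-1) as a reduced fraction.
∏ = 17787/19520

The odd primes p ≤ 11 are [3, 5, 7, 11]. For each, χ(p) = 1 if p ≡ 1 mod 4, χ(p) = −1 if p ≡ 3 mod 4. Taking (1 − χ(p)/p^2)^(-1) = p^2/(p^2 − χ(p)): (1 − (-1)/3^2)^(-1) · (1 − (1)/5^2)^(-1) · (1 − (-1)/7^2)^(-1) · (1 − (-1)/11^2)^(-1) = 17787/19520.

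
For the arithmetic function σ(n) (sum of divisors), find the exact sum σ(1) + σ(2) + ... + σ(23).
Σ_{n ≤ 23} σ(n) = 431

Compute σ(n) for each 1 ≤ n ≤ 23: σ(1) = 1, σ(2) = 3, σ(3) = 4, σ(4) = 7, σ(5) = 6, σ(6) = 12, σ(7) = 8, σ(8) = 15, σ(9) = 13, σ(10) = 18, σ(11) = 12, σ(12) = 28, σ(13) = 14, σ(14) = 24, σ(15) = 24, σ(16) = 31, σ(17) = 18, σ(18) = 39, σ(19) = 20, σ(20) = 42, σ(21) = 32, σ(22) = 36, σ(23) = 24. Summing all 23 values: 431. (Average order: Σ_{n ≤ x} σ(n) ~ (π²/12) x². For x = 23, (π²/12)·23² ≈ 435.09.)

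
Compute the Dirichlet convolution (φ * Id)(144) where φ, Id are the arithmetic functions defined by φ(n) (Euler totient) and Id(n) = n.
(φ * Id)(144) = 1008

Divisors of 144: [1, 2, 3, 4, 6, 8, 9, 12, 16, 18, 24, 36, 48, 72, 144]. For each d | 144:
  d = 1: φ(1) · Id(144/1) = 1 · 144 = 144
  d = 2: φ(2) · Id(144/2) = 1 · 72 = 72
  d = 3: φ(3) · Id(144/3) = 2 · 48 = 96
  d = 4: φ(4) · Id(144/4) = 2 · 36 = 72
  d = 6: φ(6) · Id(144/6) = 2 · 24 = 48
  d = 8: φ(8) · Id(144/8) = 4 · 18 = 72
  d = 9: φ(9) · Id(144/9) = 6 · 16 = 96
  d = 12: φ(12) · Id(144/12) = 4 · 12 = 48
  d = 16: φ(16) · Id(144/16) = 8 · 9 = 72
  d = 18: φ(18) · Id(144/18) = 6 · 8 = 48
  d = 24: φ(24) · Id(144/24) = 8 · 6 = 48
  d = 36: φ(36) · Id(144/36) = 12 · 4 = 48
  d = 48: φ(48) · Id(144/48) = 16 · 3 = 48
  d = 72: φ(72) · Id(144/72) = 24 · 2 = 48
  d = 144: φ(144) · Id(144/144) = 48 · 1 = 48
Summing: (φ * Id)(144) = 144 + 72 + 96 + 72 + 48 + 72 + 96 + 48 + 72 + 48 + 48 + 48 + 48 + 48 + 48 = 1008.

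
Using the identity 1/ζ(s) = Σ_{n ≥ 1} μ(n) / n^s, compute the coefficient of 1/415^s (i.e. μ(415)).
μ(415) = 1

Factor n = 415 = 5 · 83. μ(n) = 0 if any exponent ≥ 2 (not squarefree); otherwise μ(n) = (−1)^{ω(n)} where ω(n) is the number of distinct prime factors. Applying: μ(415) = 1.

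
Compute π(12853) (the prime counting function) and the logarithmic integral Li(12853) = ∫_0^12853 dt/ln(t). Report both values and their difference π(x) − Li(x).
π(12853) = 1532;  Li(12853) ≈ 1551.58;  π(x) − Li(x) ≈ -19.58.

Direct count of primes ≤ 12853 gives π(12853) = 1532. Numerical evaluation of the logarithmic integral gives Li(12853) ≈ 1551.58. The difference π(x) − Li(x) ≈ -19.58 is typically negative for small/moderate x (Li(x) overestimates), though Littlewood's theorem shows this sign changes infinitely often.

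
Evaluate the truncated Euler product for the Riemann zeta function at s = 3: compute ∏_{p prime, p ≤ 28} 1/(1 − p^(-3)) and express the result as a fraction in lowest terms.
∏ = 580625301352525/483109627290624

The primes p ≤ 28 are [2, 3, 5, 7, 11, 13, 17, 19, 23]. For each prime, (1 − 1/p^3)^(-1) = p^3 / (p^3 − 1). The product is (1 − 1/2^3)^(-1), (1 − 1/3^3)^(-1), (1 − 1/5^3)^(-1), (1 − 1/7^3)^(-1), (1 − 1/11^3)^(-1), (1 − 1/13^3)^(-1), (1 − 1/17^3)^(-1), (1 − 1/19^3)^(-1), (1 − 1/23^3)^(-1) = ∏ p^3 / (p^3 − 1) = 580625301352525/483109627290624.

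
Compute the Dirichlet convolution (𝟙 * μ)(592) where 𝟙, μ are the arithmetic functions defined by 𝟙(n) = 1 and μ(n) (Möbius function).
(𝟙 * μ)(592) = 0

Divisors of 592: [1, 2, 4, 8, 16, 37, 74, 148, 296, 592]. For each d | 592:
  d = 1: 𝟙(1) · μ(592/1) = 1 · 0 = 0
  d = 2: 𝟙(2) · μ(592/2) = 1 · 0 = 0
  d = 4: 𝟙(4) · μ(592/4) = 1 · 0 = 0
  d = 8: 𝟙(8) · μ(592/8) = 1 · 1 = 1
  d = 16: 𝟙(16) · μ(592/16) = 1 · -1 = -1
  d = 37: 𝟙(37) · μ(592/37) = 1 · 0 = 0
  d = 74: 𝟙(74) · μ(592/74) = 1 · 0 = 0
  d = 148: 𝟙(148) · μ(592/148) = 1 · 0 = 0
  d = 296: 𝟙(296) · μ(592/296) = 1 · -1 = -1
  d = 592: 𝟙(592) · μ(592/592) = 1 · 1 = 1
Summing: (𝟙 * μ)(592) = 0 + 0 + 0 + 1 + -1 + 0 + 0 + 0 + -1 + 1 = 0.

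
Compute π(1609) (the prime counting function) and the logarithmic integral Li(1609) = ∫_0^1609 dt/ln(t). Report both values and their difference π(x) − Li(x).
π(1609) = 254;  Li(1609) ≈ 262.64;  π(x) − Li(x) ≈ -8.64.

Direct count of primes ≤ 1609 gives π(1609) = 254. Numerical evaluation of the logarithmic integral gives Li(1609) ≈ 262.64. The difference π(x) − Li(x) ≈ -8.64 is typically negative for small/moderate x (Li(x) overestimates), though Littlewood's theorem shows this sign changes infinitely often.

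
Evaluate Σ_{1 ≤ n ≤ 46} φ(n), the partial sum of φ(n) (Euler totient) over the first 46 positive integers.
Σ_{n ≤ 46} φ(n) = 650

Compute φ(n) for each 1 ≤ n ≤ 46: φ(1) = 1, φ(2) = 1, φ(3) = 2, φ(4) = 2, φ(5) = 4, φ(6) = 2, φ(7) = 6, φ(8) = 4, φ(9) = 6, φ(10) = 4, φ(11) = 10, φ(12) = 4, φ(13) = 12, φ(14) = 6, φ(15) = 8, φ(16) = 8, φ(17) = 16, φ(18) = 6, φ(19) = 18, φ(20) = 8, φ(21) = 12, φ(22) = 10, φ(23) = 22, φ(24) = 8, φ(25) = 20, φ(26) = 12, φ(27) = 18, φ(28) = 12, φ(29) = 28, φ(30) = 8, φ(31) = 30, φ(32) = 16, φ(33) = 20, φ(34) = 16, φ(35) = 24, φ(36) = 12, φ(37) = 36, φ(38) = 18, φ(39) = 24, φ(40) = 16, φ(41) = 40, φ(42) = 12, φ(43) = 42, φ(44) = 20, φ(45) = 24, φ(46) = 22. Summing all 46 values: 650. (Average order: Σ_{n ≤ x} φ(n) ~ (3/π²) x². For x = 46, (3/π²)·46² ≈ 643.19.)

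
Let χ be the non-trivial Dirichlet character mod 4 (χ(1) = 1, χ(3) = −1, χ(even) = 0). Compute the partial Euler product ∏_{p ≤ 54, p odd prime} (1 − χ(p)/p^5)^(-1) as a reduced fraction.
∏ = 241552412610573346540717288090615330738043013683948985221451329316738054554305/242484077809603940117660402752750309983134701869309180441833184178683110227968

The odd primes p ≤ 54 are [3, 5, 7, 11, 13, 17, 19, 23, 29, 31, 37, 41, 43, 47, 53]. For each, χ(p) = 1 if p ≡ 1 mod 4, χ(p) = −1 if p ≡ 3 mod 4. Taking (1 − χ(p)/p^5)^(-1) = p^5/(p^5 − χ(p)): (1 − (-1)/3^5)^(-1) · (1 − (1)/5^5)^(-1) · (1 − (-1)/7^5)^(-1) · (1 − (-1)/11^5)^(-1) · (1 − (1)/13^5)^(-1) · (1 − (1)/17^5)^(-1) · (1 − (-1)/19^5)^(-1) · (1 − (-1)/23^5)^(-1) · (1 − (1)/29^5)^(-1) · (1 − (-1)/31^5)^(-1) · (1 − (1)/37^5)^(-1) · (1 − (1)/41^5)^(-1) · (1 − (-1)/43^5)^(-1) · (1 − (-1)/47^5)^(-1) · (1 − (1)/53^5)^(-1) = 241552412610573346540717288090615330738043013683948985221451329316738054554305/242484077809603940117660402752750309983134701869309180441833184178683110227968.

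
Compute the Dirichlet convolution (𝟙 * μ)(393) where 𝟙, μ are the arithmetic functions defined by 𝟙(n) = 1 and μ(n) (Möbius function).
(𝟙 * μ)(393) = 0

Divisors of 393: [1, 3, 131, 393]. For each d | 393:
  d = 1: 𝟙(1) · μ(393/1) = 1 · 1 = 1
  d = 3: 𝟙(3) · μ(393/3) = 1 · -1 = -1
  d = 131: 𝟙(131) · μ(393/131) = 1 · -1 = -1
  d = 393: 𝟙(393) · μ(393/393) = 1 · 1 = 1
Summing: (𝟙 * μ)(393) = 1 + -1 + -1 + 1 = 0.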